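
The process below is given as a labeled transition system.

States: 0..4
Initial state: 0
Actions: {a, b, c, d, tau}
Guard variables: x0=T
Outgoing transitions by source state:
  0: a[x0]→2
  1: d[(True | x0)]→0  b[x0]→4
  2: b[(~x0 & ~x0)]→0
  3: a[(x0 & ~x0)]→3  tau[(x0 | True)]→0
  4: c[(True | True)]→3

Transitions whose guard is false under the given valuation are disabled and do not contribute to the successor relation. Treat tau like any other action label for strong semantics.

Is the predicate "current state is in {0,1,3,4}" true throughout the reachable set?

Inv-set: {0,1,3,4}
Reach set: {0,2}
  0: ok
  2: ✗ unsafe
witness against invariant: a → 2

Answer: INVARIANT VIOLATED at state 2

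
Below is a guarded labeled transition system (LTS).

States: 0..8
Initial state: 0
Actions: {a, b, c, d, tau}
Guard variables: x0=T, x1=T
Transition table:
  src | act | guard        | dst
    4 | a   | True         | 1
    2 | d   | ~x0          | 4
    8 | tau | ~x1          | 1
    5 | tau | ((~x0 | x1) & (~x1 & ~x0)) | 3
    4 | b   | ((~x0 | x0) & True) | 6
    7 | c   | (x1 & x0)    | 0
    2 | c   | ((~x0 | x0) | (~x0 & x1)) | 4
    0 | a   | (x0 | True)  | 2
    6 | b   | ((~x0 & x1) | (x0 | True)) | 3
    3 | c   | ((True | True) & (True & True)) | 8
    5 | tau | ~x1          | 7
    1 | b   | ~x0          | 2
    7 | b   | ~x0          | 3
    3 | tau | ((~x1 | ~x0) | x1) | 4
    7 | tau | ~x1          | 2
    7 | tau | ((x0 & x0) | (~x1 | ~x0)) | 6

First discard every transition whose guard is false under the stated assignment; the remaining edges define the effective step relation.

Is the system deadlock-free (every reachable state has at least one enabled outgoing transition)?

R = {0,1,2,3,4,6,8}
  0: a→2  [1 out]
  1: ∅  [deadlock]
  2: c→4  [1 out]
  3: c→8  tau→4  [2 out]
  4: a→1  b→6  [2 out]
  6: b→3  [1 out]
  8: ∅  [deadlock]
witness 1: a·c·a

Answer: DEADLOCK at state 1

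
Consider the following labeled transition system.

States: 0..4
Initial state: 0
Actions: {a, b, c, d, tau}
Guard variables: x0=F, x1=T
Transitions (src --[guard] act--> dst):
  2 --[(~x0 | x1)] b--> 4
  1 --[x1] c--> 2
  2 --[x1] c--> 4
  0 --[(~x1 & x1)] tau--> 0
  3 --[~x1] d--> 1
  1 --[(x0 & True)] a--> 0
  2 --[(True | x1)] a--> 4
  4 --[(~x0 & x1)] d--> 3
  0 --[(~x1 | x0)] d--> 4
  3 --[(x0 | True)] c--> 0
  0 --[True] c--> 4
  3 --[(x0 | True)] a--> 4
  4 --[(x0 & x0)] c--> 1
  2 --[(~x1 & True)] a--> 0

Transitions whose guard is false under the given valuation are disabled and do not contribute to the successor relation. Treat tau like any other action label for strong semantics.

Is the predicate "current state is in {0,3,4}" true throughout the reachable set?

Inv-set: {0,3,4}
Reachable = {0,3,4}
  0: safe
  3: safe
  4: safe

Answer: INVARIANT HOLDS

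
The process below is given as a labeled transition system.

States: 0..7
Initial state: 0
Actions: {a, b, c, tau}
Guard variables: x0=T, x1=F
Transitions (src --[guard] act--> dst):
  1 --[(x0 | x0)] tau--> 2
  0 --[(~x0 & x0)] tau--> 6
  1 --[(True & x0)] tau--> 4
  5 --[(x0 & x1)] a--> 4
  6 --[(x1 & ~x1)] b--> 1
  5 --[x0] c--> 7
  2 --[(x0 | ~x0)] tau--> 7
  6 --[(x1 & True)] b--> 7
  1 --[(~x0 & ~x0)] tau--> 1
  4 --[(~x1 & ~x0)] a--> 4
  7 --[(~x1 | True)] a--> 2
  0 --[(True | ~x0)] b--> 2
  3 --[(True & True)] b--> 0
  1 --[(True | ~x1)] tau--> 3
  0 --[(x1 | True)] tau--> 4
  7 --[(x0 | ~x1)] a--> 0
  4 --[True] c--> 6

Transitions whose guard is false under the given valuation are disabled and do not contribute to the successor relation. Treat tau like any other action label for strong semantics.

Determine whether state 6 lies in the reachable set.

Guard filter leaves 11 enabled edge(s).
Layer 0: {0}
Layer 1: {2,4}  now seen {0,2,4}
Layer 2: {6,7}  now seen {0,2,4,6,7}
R = {0,2,4,6,7}
trace reaching 6: tau·c

Answer: REACHABLE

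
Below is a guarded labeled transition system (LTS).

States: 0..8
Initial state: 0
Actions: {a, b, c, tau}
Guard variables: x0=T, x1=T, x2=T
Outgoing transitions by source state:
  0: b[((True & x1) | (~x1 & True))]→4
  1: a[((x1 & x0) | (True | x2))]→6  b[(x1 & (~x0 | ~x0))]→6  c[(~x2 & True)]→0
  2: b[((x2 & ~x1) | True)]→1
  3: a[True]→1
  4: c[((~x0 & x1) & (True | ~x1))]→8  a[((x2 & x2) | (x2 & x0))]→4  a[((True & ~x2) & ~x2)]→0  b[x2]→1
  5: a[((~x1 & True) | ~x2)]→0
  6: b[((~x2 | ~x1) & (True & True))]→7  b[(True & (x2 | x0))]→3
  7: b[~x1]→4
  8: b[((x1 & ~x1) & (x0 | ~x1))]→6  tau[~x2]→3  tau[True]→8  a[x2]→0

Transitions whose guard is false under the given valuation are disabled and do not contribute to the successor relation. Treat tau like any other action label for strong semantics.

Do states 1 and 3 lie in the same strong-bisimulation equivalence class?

Bisimulation quotient by refinement:
  π0 = {{0,1,2,3,4,5,6,7,8}}
  π1 = {{0,2,6},{1,3},{4},{5,7},{8}}
  π2 = {{0},{1},{2,6},{3},{4},{5,7},{8}}
  π3 = {{0},{1},{2},{3},{4},{5,7},{6},{8}}
stable after 4 split(s): 8 block(s)
[1]={1}  [3]={3}

Answer: NOT BISIMILAR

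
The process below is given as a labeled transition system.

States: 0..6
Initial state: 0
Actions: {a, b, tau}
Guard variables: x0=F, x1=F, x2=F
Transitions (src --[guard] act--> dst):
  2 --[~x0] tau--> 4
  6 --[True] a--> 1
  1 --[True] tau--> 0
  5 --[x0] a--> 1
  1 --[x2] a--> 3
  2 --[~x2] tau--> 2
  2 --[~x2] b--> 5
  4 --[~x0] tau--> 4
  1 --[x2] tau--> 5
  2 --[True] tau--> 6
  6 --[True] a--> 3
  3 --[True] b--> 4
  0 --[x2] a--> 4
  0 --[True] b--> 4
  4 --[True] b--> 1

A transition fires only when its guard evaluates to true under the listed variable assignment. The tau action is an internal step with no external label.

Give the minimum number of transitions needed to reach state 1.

BFS to 1:
  L0 = {0}
  L1 = {4}
  L2 = {1}
first hit 1 at d=2 via b·b

Answer: 2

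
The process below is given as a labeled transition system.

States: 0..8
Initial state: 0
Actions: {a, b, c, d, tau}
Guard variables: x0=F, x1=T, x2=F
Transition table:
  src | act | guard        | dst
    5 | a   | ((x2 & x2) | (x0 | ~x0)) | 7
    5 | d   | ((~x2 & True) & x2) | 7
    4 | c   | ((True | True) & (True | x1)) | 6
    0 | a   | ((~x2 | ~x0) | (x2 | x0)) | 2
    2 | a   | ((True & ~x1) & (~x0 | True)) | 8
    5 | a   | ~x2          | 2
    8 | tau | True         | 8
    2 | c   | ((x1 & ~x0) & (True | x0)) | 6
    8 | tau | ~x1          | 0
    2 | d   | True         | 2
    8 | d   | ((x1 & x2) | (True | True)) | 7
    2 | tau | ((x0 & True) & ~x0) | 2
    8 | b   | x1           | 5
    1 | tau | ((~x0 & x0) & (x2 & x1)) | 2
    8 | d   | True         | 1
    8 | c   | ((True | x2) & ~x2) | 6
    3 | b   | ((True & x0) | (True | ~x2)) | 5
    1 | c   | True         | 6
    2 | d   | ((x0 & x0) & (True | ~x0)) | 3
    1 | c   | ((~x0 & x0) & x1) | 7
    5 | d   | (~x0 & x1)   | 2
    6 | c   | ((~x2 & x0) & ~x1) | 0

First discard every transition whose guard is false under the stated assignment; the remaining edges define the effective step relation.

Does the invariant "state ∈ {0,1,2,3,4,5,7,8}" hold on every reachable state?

Answer: INVARIANT VIOLATED at state 6

Trace:
Inv-set: {0,1,2,3,4,5,7,8}
Reachable = {0,2,6}
  0: ok
  2: ok
  6: outside
reach 6 via a·c — violates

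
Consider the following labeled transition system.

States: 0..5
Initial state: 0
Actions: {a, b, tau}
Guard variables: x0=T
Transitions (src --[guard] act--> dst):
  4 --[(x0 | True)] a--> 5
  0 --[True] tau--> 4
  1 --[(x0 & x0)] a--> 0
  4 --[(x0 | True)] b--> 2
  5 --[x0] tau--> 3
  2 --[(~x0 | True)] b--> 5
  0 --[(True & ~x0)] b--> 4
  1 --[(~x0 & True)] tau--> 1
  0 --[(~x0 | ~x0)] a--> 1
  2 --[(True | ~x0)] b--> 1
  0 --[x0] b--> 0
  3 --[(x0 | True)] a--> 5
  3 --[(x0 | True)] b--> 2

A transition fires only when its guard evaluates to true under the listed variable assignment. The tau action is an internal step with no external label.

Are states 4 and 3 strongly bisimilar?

Answer: BISIMILAR

Analysis:
Bisimulation quotient by refinement:
  P[0] = {{0,1,2,3,4,5}}
  P[1] = {{0},{1},{2},{3,4},{5}}
5 equivalence class(es) (converged in 2)
4∈{3,4}, 3∈{3,4}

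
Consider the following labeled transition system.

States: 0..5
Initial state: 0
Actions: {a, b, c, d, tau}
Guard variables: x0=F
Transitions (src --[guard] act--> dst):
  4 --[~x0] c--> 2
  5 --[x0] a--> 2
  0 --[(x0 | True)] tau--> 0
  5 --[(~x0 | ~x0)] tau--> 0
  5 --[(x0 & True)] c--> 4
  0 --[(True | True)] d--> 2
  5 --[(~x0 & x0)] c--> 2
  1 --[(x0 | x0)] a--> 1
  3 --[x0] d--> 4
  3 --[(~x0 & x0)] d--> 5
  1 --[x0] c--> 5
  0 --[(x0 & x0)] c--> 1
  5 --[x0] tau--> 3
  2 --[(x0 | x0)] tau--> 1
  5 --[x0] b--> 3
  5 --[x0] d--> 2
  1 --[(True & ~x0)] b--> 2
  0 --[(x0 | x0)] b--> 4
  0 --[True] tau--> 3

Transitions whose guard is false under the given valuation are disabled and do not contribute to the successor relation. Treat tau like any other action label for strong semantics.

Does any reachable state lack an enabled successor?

Reachable = {0,2,3}
  0: d→2  tau→0  tau→3  [3 exit(s)]
  2: ∅  [no exit]
  3: ∅  [no exit]
trace reaching 2: d

Answer: DEADLOCK at state 2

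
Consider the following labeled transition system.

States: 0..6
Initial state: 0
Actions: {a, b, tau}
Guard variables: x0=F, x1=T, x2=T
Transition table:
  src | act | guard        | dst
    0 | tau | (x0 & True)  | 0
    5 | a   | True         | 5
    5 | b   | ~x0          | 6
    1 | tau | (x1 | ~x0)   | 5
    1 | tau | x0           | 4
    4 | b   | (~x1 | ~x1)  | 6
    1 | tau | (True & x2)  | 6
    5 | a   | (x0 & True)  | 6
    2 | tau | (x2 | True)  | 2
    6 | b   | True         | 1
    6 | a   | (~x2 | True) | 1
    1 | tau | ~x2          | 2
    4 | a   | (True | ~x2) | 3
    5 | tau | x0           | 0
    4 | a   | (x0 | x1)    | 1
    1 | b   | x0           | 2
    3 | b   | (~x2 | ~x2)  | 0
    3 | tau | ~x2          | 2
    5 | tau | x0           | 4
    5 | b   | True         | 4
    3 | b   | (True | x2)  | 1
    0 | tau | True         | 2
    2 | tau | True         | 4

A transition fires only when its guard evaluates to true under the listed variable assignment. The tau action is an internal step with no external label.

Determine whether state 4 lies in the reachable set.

Answer: REACHABLE

Analysis:
13 transition(s) survive guard evaluation.
depth 0: {0}
depth 1: {2}  now seen {0,2}
depth 2: {4}  now seen {0,2,4}
depth 3: {1,3}  now seen {0,1,2,3,4}
depth 4: {5,6}  now seen {0,1,2,3,4,5,6}
Reachable = {0,1,2,3,4,5,6}
trace reaching 4: tau·tau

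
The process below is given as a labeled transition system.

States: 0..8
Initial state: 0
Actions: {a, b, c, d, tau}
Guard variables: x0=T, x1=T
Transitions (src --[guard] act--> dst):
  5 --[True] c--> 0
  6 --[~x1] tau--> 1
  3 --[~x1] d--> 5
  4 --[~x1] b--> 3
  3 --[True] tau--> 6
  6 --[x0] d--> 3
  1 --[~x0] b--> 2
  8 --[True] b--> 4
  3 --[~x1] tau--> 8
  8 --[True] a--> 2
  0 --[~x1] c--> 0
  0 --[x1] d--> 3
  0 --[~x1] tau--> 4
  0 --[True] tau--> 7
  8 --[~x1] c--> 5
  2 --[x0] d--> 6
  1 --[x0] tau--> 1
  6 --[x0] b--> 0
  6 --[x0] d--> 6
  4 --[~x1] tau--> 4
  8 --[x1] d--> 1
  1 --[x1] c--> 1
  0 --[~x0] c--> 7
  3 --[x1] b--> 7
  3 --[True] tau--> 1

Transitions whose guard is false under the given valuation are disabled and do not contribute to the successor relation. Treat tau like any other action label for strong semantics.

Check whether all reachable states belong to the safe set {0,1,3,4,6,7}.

Answer: INVARIANT HOLDS

Trace:
Safe = {0,1,3,4,6,7}
Reach set: {0,1,3,6,7}
  0: safe
  1: safe
  3: safe
  6: safe
  7: safe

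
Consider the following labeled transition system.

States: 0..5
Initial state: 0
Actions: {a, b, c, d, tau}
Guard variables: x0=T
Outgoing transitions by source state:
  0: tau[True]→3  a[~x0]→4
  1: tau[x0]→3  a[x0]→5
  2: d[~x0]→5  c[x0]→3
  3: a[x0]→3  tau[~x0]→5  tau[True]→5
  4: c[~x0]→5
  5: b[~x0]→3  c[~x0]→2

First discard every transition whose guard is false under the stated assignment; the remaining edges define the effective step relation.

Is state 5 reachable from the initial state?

Answer: REACHABLE

Analysis:
6 transition(s) survive guard evaluation.
Layer 0: {0}
Layer 1: {3}  total {0,3}
Layer 2: {5}  total {0,3,5}
Reach set: {0,3,5}
witness 5: tau·tau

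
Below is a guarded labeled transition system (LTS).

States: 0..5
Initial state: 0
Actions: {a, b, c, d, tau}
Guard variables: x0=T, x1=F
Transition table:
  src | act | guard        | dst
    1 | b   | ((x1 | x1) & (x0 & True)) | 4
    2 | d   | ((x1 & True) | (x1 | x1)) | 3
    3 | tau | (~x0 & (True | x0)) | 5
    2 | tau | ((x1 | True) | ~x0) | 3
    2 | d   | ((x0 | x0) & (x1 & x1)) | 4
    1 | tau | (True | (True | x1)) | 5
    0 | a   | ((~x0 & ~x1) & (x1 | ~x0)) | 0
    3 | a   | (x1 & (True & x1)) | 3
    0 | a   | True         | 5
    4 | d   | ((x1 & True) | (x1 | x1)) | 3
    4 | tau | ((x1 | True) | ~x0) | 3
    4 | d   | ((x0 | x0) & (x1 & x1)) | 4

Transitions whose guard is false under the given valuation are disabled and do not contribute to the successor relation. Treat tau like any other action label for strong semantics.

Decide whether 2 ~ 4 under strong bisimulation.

Answer: BISIMILAR

Trace:
Refine partition for ~:
  round 0: {{0,1,2,3,4,5}}
  round 1: {{0},{1,2,4},{3,5}}
Fixed point at round 2; 3 class(es).
class of 2: {1,2,4}; class of 4: {1,2,4}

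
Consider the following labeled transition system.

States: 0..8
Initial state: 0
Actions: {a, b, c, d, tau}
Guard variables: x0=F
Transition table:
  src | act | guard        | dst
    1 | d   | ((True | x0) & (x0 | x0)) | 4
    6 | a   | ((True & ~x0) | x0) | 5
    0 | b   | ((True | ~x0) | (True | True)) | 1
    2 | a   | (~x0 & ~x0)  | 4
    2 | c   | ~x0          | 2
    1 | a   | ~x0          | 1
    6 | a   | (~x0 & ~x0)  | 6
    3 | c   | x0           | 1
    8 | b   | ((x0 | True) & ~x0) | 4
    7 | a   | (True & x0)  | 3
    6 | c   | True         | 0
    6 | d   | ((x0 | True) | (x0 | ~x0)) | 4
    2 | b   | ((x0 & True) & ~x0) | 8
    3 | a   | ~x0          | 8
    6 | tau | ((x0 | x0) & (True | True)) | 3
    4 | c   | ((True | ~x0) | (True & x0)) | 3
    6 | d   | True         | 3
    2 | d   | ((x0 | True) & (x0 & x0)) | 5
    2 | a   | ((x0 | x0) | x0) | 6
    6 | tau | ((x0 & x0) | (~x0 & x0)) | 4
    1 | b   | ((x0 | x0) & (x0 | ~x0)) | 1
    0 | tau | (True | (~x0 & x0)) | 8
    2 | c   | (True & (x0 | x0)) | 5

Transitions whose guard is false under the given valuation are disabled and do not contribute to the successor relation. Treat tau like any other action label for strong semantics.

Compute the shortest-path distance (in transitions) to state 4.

Layered search for 4:
  Layer 0: {0}
  Layer 1: {1,8}
  Layer 2: {4}
first hit 4 at d=2 via tau·b

Answer: 2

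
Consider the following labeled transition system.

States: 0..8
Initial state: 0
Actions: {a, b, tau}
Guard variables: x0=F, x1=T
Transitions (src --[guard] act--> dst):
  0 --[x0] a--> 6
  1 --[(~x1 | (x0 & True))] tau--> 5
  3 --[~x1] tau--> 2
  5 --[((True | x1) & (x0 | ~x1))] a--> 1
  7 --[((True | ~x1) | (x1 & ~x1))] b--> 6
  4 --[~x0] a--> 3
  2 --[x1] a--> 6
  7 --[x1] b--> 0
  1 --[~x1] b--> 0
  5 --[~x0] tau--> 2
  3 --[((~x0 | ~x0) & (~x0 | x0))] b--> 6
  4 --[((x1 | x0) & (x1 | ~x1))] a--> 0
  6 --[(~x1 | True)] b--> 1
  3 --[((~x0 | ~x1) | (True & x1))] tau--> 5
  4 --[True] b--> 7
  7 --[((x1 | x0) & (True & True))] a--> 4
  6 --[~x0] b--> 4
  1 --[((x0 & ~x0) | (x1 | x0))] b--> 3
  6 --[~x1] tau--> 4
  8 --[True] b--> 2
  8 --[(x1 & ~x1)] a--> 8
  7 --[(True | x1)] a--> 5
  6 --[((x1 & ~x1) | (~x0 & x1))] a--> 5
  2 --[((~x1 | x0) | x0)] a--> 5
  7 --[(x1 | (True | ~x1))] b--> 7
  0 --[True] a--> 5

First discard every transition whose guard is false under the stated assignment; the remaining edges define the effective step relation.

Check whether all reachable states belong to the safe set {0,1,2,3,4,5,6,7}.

Answer: INVARIANT HOLDS

Analysis:
Inv-set: {0,1,2,3,4,5,6,7}
R = {0,1,2,3,4,5,6,7}
  0: ok
  1: ok
  2: ok
  3: ok
  4: ok
  5: ok
  6: ok
  7: ok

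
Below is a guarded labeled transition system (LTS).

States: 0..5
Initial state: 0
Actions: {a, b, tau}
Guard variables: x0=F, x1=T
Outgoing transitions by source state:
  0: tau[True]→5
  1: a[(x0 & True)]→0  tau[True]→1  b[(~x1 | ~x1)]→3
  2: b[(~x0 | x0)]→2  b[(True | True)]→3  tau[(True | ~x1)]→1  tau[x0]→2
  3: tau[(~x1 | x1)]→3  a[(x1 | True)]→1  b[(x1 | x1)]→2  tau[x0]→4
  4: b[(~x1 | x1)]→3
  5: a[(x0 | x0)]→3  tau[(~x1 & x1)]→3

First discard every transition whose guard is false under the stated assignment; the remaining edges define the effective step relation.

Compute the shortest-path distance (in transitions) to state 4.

Answer: UNREACHABLE

Analysis:
Layered search for 4:
  depth 0: {0}
  depth 1: {5}
4 never appears.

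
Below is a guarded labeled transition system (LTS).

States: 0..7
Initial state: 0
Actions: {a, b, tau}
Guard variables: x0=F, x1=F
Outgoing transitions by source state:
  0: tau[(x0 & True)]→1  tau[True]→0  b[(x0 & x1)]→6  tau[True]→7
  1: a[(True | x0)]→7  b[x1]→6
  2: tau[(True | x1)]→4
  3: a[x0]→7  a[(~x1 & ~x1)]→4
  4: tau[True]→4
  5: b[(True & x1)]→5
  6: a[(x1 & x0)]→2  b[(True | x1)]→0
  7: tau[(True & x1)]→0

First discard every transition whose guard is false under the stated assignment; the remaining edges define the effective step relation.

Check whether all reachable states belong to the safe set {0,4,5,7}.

Allowed set {0,4,5,7}
R = {0,7}
  0: ok
  7: ok

Answer: INVARIANT HOLDS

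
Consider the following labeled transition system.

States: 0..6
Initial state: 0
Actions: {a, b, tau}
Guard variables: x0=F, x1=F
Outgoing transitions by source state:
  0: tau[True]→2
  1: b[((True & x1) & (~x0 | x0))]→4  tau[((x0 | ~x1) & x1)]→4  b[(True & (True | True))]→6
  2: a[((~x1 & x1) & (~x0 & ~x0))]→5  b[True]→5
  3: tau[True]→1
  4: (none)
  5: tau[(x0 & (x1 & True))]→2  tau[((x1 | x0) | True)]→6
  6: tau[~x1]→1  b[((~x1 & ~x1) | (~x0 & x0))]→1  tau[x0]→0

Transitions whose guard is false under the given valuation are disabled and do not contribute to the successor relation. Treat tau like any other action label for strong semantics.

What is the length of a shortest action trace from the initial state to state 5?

Answer: 2

Trace:
Layered search for 5:
  Layer 0: {0}
  Layer 1: {2}
  Layer 2: {5}
5 enters at depth 2; path tau·b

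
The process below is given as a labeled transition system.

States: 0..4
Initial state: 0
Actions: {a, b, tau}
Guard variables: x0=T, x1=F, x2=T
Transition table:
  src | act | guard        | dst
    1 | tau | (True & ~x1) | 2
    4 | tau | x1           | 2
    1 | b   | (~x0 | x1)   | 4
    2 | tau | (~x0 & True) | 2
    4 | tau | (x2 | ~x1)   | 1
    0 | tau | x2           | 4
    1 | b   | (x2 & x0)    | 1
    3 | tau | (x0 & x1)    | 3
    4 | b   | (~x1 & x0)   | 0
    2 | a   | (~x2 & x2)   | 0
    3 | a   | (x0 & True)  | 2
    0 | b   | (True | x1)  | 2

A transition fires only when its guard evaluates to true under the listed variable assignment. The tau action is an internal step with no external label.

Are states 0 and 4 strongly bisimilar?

Refine partition for ~:
  P[0] = {{0,1,2,3,4}}
  P[1] = {{0,1,4},{2},{3}}
  P[2] = {{0},{1},{2},{3},{4}}
Fixed point at round 3; 5 class(es).
[0]={0}  [4]={4}

Answer: NOT BISIMILAR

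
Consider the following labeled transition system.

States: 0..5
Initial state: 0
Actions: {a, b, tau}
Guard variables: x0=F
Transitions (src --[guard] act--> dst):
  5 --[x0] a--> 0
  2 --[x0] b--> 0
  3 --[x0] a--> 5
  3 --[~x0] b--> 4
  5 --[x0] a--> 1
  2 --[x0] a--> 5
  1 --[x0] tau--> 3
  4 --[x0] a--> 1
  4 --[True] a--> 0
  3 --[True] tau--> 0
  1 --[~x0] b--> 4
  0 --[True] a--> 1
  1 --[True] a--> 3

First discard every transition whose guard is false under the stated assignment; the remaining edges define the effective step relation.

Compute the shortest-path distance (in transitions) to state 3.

Answer: 2

Trace:
Breadth-first toward 3:
  Layer 0: {0}
  Layer 1: {1}
  Layer 2: {3,4}
depth(3)=2, e.g. a·a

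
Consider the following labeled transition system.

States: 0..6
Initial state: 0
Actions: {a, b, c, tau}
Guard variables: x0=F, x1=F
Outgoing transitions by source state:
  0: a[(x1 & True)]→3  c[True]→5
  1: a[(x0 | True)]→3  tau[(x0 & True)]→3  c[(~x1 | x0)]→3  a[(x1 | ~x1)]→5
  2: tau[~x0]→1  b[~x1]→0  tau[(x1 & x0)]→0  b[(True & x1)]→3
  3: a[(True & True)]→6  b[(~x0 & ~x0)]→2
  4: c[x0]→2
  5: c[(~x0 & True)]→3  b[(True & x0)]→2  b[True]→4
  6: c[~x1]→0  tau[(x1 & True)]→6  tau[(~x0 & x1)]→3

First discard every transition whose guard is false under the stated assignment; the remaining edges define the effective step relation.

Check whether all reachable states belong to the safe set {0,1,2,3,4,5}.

Allowed set {0,1,2,3,4,5}
Reachable = {0,1,2,3,4,5,6}
  0: safe
  1: safe
  2: safe
  3: safe
  4: safe
  5: safe
  6: ✗ unsafe
counterexample path to 6: c·c·a

Answer: INVARIANT VIOLATED at state 6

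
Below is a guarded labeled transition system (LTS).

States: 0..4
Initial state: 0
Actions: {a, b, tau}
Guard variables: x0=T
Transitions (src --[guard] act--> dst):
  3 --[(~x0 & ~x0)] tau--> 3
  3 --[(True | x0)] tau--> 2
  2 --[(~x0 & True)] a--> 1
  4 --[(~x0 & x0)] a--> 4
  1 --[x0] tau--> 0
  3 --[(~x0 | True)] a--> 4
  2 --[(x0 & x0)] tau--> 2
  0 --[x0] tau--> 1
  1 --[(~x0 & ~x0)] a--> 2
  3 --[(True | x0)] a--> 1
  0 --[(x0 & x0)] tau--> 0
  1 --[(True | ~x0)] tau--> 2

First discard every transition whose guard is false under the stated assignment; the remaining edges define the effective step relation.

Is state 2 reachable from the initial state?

Answer: REACHABLE

Trace:
After dropping false guards: 8 live edges.
depth 0: {0}
depth 1: {1}  now seen {0,1}
depth 2: {2}  now seen {0,1,2}
R = {0,1,2}
Path to 2: tau·tau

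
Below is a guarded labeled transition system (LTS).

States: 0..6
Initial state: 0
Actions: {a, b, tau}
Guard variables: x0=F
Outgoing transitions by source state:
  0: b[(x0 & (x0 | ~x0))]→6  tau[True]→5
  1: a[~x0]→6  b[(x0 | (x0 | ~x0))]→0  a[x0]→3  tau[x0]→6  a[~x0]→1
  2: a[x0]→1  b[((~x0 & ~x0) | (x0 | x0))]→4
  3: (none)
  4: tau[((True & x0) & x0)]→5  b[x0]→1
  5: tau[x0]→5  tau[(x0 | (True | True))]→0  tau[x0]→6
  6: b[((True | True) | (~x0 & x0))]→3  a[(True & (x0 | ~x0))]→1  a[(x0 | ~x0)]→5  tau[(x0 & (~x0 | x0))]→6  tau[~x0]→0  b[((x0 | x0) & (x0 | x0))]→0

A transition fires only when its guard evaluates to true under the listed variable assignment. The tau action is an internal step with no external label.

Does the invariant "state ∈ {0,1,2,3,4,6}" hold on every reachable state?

Inv-set: {0,1,2,3,4,6}
Reach set: {0,5}
  0: ✓
  5: outside
reach 5 via tau — violates

Answer: INVARIANT VIOLATED at state 5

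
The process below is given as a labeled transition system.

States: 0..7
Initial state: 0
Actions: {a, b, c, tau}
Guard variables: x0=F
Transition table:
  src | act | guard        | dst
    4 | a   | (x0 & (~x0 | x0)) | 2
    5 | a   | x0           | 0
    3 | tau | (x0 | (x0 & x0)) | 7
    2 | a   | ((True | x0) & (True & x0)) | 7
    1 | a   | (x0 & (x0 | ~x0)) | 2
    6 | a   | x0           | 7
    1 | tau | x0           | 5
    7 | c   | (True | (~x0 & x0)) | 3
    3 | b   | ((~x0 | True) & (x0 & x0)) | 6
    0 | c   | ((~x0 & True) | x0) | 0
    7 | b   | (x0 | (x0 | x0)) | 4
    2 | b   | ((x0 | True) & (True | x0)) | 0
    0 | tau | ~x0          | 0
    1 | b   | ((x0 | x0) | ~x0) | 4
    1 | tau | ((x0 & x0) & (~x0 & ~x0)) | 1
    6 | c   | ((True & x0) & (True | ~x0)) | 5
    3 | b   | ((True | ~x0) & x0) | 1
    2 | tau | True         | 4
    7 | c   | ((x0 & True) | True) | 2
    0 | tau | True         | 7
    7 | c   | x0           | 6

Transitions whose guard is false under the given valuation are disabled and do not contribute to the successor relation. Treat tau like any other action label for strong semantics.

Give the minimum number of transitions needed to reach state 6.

Breadth-first toward 6:
  Layer 0: {0}
  Layer 1: {7}
  Layer 2: {2,3}
  Layer 3: {4}
6 never appears.

Answer: UNREACHABLE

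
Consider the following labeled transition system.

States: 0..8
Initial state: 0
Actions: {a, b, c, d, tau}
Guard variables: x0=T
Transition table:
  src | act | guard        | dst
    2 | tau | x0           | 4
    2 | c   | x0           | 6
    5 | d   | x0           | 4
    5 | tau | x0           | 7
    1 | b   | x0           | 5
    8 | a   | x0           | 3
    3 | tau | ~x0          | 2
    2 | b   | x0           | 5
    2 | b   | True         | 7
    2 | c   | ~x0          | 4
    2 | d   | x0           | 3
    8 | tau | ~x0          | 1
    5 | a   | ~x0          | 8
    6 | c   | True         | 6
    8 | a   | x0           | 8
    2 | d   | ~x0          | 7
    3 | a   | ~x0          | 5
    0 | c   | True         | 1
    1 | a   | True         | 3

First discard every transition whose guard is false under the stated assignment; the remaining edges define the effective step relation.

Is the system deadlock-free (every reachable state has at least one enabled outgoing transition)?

Reachable = {0,1,3,4,5,7}
  0: c→1  [deg 1]
  1: a→3  b→5  [deg 2]
  3: ∅  [STUCK]
  4: ∅  [STUCK]
  5: d→4  tau→7  [deg 2]
  7: ∅  [STUCK]
trace reaching 3: c·a

Answer: DEADLOCK at state 3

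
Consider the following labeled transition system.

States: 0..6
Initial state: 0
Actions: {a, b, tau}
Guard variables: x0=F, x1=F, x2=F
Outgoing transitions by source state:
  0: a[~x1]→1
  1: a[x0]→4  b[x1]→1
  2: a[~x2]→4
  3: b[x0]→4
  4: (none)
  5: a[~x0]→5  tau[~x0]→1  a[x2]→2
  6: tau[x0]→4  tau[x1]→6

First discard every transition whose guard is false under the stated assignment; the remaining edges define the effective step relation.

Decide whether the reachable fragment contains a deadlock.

Reachable = {0,1}
  0: a→1  [1 exit(s)]
  1: ∅  [STUCK]
trace reaching 1: a

Answer: DEADLOCK at state 1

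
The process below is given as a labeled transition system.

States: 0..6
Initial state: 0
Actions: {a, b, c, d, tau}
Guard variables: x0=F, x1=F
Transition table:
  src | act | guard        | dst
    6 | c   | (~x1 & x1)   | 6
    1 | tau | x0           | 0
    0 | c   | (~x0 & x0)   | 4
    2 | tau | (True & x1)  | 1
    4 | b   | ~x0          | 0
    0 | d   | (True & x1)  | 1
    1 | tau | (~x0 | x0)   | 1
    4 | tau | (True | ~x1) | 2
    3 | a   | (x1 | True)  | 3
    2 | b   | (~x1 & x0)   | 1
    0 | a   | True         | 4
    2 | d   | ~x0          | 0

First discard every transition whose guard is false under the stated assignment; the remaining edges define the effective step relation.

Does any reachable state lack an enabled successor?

R = {0,2,4}
  0: a→4  [1 exit(s)]
  2: d→0  [1 exit(s)]
  4: b→0  tau→2  [2 exit(s)]

Answer: DEADLOCK-FREE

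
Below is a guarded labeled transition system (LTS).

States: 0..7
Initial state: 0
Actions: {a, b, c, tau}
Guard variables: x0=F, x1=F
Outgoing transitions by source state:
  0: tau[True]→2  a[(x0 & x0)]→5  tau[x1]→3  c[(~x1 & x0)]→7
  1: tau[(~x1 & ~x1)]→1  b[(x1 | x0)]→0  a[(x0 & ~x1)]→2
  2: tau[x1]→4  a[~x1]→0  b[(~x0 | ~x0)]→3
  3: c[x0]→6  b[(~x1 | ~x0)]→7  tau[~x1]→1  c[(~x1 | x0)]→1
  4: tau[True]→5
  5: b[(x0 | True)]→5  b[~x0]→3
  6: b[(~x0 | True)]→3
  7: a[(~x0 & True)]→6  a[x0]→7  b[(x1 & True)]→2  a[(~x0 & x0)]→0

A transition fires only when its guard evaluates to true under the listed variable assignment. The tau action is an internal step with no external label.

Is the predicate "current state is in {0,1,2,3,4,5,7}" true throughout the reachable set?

Answer: INVARIANT VIOLATED at state 6

Working:
Safe = {0,1,2,3,4,5,7}
Reach set: {0,1,2,3,6,7}
  0: ok
  1: ok
  2: ok
  3: ok
  6: outside
  7: ok
counterexample path to 6: tau·b·b·a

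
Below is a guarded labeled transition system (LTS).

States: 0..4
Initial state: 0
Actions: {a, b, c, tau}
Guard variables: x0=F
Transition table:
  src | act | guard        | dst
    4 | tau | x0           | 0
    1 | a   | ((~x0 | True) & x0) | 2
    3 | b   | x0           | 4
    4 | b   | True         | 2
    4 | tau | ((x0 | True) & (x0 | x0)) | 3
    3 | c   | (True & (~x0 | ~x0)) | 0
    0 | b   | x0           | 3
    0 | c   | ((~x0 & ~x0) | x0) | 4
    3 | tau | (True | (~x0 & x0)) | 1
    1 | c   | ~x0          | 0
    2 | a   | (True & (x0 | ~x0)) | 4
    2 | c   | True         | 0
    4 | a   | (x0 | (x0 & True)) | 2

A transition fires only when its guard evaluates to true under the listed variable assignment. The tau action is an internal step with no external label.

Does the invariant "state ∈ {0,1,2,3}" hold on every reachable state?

Answer: INVARIANT VIOLATED at state 4

Working:
Inv-set: {0,1,2,3}
Reach set: {0,2,4}
  0: ✓
  2: ✓
  4: VIOLATES
counterexample path to 4: c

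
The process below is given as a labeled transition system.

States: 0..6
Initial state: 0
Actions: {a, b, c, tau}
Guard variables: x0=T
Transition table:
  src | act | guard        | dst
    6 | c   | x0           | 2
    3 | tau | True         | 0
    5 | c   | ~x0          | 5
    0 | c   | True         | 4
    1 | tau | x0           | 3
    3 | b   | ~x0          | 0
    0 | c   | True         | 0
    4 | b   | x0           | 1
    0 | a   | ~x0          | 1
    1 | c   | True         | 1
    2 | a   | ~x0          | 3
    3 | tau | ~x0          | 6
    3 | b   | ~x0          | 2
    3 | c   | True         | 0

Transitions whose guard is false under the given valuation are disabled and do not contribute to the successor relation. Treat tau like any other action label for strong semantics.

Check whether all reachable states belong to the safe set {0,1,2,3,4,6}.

Inv-set: {0,1,2,3,4,6}
Reach set: {0,1,3,4}
  0: ✓
  1: ✓
  3: ✓
  4: ✓

Answer: INVARIANT HOLDS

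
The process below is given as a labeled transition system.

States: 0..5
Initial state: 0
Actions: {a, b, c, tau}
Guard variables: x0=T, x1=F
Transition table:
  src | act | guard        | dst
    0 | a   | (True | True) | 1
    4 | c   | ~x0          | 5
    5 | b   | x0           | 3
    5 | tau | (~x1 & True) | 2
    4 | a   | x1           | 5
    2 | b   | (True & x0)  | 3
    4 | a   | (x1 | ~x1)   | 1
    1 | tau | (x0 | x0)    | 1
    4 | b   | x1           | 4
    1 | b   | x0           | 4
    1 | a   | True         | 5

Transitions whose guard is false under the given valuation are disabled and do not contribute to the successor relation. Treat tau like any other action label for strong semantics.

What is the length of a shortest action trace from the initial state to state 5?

Answer: 2

Trace:
Breadth-first toward 5:
  L0 = {0}
  L1 = {1}
  L2 = {4,5}
depth(5)=2, e.g. a·a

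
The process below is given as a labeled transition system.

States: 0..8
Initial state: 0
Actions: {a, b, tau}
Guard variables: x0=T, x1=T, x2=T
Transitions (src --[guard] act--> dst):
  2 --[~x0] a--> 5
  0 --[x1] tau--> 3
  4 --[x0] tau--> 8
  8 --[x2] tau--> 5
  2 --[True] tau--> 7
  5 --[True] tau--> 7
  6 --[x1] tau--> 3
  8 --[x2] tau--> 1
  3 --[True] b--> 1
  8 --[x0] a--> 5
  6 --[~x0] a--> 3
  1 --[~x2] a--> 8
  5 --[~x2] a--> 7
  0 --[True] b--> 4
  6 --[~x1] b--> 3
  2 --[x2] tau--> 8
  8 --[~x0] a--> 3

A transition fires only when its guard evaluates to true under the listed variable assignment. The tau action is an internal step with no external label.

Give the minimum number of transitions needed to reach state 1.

Answer: 2

Trace:
BFS to 1:
  L0 = {0}
  L1 = {3,4}
  L2 = {1,8}
1 enters at depth 2; path tau·b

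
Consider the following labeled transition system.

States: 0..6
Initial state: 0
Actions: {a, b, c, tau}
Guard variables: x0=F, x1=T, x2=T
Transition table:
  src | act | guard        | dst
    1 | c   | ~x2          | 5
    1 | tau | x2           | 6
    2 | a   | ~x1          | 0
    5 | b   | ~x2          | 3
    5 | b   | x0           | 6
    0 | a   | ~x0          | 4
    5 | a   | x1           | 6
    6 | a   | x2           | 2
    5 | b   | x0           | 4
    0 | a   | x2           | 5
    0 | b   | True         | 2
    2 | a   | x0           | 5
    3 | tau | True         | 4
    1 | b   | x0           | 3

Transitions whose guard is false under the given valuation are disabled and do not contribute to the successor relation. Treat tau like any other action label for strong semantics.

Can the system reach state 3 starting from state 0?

Guard filter leaves 7 enabled edge(s).
Layer 0: {0}
Layer 1: {2,4,5}  cumulative {0,2,4,5}
Layer 2: {6}  cumulative {0,2,4,5,6}
R = {0,2,4,5,6}

Answer: UNREACHABLE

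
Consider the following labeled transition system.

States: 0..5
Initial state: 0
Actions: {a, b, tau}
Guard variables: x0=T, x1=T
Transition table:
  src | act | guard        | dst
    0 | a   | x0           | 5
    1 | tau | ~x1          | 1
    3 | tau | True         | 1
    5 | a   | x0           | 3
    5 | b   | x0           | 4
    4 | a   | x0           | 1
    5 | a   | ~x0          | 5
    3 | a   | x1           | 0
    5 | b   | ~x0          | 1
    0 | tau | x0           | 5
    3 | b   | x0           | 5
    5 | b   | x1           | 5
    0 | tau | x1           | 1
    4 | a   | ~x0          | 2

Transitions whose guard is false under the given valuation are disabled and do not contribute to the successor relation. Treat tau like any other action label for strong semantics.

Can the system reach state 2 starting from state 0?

10 transition(s) survive guard evaluation.
Layer 0: {0}
Layer 1: {1,5}  total {0,1,5}
Layer 2: {3,4}  total {0,1,3,4,5}
Reach set: {0,1,3,4,5}

Answer: UNREACHABLE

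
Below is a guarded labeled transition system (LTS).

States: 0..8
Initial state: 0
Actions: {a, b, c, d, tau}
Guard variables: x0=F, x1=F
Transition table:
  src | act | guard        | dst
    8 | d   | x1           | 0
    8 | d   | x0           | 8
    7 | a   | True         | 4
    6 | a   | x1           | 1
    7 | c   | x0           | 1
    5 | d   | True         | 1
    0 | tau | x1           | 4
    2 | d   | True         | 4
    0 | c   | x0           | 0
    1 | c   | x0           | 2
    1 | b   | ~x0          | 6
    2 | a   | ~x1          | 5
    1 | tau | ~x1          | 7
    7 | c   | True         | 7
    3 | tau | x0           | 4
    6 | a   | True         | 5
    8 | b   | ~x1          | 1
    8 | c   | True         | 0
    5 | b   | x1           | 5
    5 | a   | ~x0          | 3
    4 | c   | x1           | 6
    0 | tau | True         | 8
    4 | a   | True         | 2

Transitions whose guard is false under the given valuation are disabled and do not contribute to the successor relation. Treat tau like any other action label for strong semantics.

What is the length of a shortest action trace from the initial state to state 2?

Answer: 5

Trace:
Layered search for 2:
  L0 = {0}
  L1 = {8}
  L2 = {1}
  L3 = {6,7}
  L4 = {4,5}
  L5 = {2,3}
2 enters at depth 5; path tau·b·tau·a·a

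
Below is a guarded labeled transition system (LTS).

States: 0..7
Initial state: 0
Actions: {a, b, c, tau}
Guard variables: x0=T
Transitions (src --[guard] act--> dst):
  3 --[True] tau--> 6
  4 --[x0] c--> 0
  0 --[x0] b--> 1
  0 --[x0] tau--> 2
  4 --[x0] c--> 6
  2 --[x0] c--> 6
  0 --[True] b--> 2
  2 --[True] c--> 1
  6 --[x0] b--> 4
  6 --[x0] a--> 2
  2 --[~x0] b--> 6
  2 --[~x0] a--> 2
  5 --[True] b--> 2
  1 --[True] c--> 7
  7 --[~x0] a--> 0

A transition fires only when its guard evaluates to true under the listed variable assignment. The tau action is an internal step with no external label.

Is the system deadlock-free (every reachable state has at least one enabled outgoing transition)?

Answer: DEADLOCK at state 7

Analysis:
Reachable = {0,1,2,4,6,7}
  0: b→1  b→2  tau→2  [3 exit(s)]
  1: c→7  [1 exit(s)]
  2: c→1  c→6  [2 exit(s)]
  4: c→0  c→6  [2 exit(s)]
  6: a→2  b→4  [2 exit(s)]
  7: ∅  [STUCK]
Path to 7: b·c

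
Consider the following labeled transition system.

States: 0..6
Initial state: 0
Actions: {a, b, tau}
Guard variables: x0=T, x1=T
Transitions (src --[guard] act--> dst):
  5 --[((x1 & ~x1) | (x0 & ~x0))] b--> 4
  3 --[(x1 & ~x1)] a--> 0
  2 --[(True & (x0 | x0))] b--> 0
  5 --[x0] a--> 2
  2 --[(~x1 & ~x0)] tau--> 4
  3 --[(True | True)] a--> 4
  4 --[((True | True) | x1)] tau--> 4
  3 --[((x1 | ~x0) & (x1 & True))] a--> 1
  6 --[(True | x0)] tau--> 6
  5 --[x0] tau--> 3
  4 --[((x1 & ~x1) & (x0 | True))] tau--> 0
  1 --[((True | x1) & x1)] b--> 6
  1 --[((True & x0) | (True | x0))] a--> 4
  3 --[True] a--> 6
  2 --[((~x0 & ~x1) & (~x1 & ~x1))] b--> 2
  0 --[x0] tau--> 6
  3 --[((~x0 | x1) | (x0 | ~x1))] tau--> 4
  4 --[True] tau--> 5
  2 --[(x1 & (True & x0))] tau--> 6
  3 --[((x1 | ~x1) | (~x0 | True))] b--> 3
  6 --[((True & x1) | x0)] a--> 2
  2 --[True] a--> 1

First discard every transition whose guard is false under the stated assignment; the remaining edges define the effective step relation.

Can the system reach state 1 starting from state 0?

After dropping false guards: 17 live edges.
depth 0: {0}
depth 1: {6}  total {0,6}
depth 2: {2}  total {0,2,6}
depth 3: {1}  total {0,1,2,6}
depth 4: {4}  total {0,1,2,4,6}
depth 5: {5}  total {0,1,2,4,5,6}
depth 6: {3}  total {0,1,2,3,4,5,6}
Reach set: {0,1,2,3,4,5,6}
witness 1: tau·a·a

Answer: REACHABLE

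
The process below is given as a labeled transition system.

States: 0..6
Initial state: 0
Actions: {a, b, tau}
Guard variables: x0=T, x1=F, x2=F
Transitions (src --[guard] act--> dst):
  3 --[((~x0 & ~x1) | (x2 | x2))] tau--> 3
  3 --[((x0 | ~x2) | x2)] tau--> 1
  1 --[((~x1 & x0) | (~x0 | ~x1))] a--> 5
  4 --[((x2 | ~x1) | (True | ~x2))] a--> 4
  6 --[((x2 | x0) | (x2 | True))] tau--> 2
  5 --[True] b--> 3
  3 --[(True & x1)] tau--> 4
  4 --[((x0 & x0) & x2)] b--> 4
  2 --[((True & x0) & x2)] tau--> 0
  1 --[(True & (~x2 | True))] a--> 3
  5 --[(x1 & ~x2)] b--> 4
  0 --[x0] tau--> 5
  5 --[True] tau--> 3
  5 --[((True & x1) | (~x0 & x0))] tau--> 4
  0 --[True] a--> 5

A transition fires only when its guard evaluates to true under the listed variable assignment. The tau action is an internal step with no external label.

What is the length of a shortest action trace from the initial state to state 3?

Breadth-first toward 3:
  depth 0: {0}
  depth 1: {5}
  depth 2: {3}
first hit 3 at d=2 via a·b

Answer: 2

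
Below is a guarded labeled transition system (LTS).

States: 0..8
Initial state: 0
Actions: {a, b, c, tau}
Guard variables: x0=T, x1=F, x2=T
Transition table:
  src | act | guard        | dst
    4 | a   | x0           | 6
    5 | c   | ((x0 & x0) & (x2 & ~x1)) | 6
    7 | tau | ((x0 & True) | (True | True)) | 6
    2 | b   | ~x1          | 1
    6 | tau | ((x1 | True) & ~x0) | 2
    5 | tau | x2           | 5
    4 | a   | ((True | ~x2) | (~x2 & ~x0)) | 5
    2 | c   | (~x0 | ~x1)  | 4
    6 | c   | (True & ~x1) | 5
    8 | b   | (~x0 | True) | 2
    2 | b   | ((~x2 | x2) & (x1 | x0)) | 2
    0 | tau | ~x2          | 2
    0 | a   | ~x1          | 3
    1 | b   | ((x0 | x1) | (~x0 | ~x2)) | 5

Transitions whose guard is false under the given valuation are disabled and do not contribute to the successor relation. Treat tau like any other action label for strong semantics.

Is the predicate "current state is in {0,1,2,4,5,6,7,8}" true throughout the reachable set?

Answer: INVARIANT VIOLATED at state 3

Trace:
Allowed set {0,1,2,4,5,6,7,8}
R = {0,3}
  0: ok
  3: VIOLATES
witness against invariant: a → 3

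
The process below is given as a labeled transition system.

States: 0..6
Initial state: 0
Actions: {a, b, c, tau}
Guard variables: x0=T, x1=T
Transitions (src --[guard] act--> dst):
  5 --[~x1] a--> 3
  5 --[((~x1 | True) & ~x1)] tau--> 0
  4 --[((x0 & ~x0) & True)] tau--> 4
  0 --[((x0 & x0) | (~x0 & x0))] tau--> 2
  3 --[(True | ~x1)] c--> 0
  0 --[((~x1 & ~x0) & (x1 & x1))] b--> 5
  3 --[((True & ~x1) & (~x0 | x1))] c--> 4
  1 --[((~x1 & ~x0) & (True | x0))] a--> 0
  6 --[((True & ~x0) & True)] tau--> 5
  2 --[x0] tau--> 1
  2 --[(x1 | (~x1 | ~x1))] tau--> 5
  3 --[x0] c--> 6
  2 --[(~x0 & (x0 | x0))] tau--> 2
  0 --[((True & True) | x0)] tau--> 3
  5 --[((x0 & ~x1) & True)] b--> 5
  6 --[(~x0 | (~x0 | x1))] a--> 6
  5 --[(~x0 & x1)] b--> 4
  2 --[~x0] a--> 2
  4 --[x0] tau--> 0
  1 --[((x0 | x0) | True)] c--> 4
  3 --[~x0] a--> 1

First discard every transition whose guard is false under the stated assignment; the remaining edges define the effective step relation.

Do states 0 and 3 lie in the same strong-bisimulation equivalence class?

Answer: NOT BISIMILAR

Analysis:
Compute ~ classes (split until stable):
  P[0] = {{0,1,2,3,4,5,6}}
  P[1] = {{0,2,4},{1,3},{5},{6}}
  P[2] = {{0},{1},{2},{3},{4},{5},{6}}
7 equivalence class(es) (converged in 3)
[0]={0}  [3]={3}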